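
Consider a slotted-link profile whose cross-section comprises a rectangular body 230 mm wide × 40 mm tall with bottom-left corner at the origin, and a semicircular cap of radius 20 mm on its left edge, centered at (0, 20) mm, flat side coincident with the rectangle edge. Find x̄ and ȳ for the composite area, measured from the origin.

x̄ = 107.11 mm, ȳ = 20.00 mm

Part | A | x̄ᵢ | ȳᵢ | A·x̄ᵢ | A·ȳᵢ
rectangular body | 9200.00 | 115.00 | 20.00 | 1058000.00 | 184000.00
semicircular end | 628.32 | -8.49 | 20.00 | -5333.33 | 12566.37
Σ | 9828.32 |  |  | 1052666.67 | 196566.37
x̄ = 1052666.67 / 9828.32 = 107.11 mm
ȳ = 196566.37 / 9828.32 = 20.00 mm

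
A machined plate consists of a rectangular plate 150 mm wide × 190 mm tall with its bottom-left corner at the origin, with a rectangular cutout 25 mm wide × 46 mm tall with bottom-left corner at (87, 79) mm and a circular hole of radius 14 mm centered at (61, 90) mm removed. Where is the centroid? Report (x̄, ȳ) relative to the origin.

x̄ = 74.27 mm, ȳ = 94.81 mm

Part | A | x̄ᵢ | ȳᵢ | A·x̄ᵢ | A·ȳᵢ
plate | 28500.00 | 75.00 | 95.00 | 2137500.00 | 2707500.00
hole 1 | -1150.00 | 99.50 | 102.00 | -114425.00 | -117300.00
hole 2 | -615.75 | 61.00 | 90.00 | -37560.88 | -55417.69
Σ | 26734.25 |  |  | 1985514.12 | 2534782.31
x̄ = 1985514.12 / 26734.25 = 74.27 mm
ȳ = 2534782.31 / 26734.25 = 94.81 mm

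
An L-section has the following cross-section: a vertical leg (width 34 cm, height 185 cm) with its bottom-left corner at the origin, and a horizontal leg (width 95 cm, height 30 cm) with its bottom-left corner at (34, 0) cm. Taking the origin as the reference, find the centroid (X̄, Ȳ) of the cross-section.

X̄ = 37.11 cm, Ȳ = 68.33 cm

vertical leg: A = 34 × 185 = 6290.00, centroid at (17.00, 92.50).
horizontal leg: A = 95 × 30 = 2850.00, centroid at (81.50, 15.00).
ΣA = 9140.00 cm²
ΣAX̄ = (6290.00)(17.00) + (2850.00)(81.50) = 339205.00 cm³
ΣAȲ = (6290.00)(92.50) + (2850.00)(15.00) = 624575.00 cm³
X̄ = 339205.00 / 9140.00 = 37.11 cm
Ȳ = 624575.00 / 9140.00 = 68.33 cm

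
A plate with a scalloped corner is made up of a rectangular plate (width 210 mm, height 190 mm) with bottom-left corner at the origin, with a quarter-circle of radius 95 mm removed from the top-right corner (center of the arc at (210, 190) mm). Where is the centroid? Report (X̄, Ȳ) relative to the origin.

Part | A | x̄ᵢ | ȳᵢ | A·x̄ᵢ | A·ȳᵢ
plate | 39900.00 | 105.00 | 95.00 | 4189500.00 | 3790500.00
removed quarter-circle | -7088.22 | 169.68 | 149.68 | -1202734.20 | -1060969.83
Σ | 32811.78 |  |  | 2986765.80 | 2729530.17
X̄ = 2986765.80 / 32811.78 = 91.03 mm
Ȳ = 2729530.17 / 32811.78 = 83.19 mm

X̄ = 91.03 mm, Ȳ = 83.19 mm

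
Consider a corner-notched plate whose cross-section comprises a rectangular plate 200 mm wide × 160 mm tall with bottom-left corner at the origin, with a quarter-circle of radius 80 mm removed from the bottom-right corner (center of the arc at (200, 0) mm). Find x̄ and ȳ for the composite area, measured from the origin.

Part | A | x̄ᵢ | ȳᵢ | A·x̄ᵢ | A·ȳᵢ
plate | 32000.00 | 100.00 | 80.00 | 3200000.00 | 2560000.00
removed quarter-circle | -5026.55 | 166.05 | 33.95 | -834642.98 | -170666.67
Σ | 26973.45 |  |  | 2365357.02 | 2389333.33
x̄ = 2365357.02 / 26973.45 = 87.69 mm
ȳ = 2389333.33 / 26973.45 = 88.58 mm

x̄ = 87.69 mm, ȳ = 88.58 mm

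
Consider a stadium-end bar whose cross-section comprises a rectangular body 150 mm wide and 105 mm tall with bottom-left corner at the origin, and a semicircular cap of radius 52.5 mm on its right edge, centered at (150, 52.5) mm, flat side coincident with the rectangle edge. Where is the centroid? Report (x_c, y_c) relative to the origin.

Part | A | x̄ᵢ | ȳᵢ | A·x̄ᵢ | A·ȳᵢ
rectangular body | 15750.00 | 75.00 | 52.50 | 1181250.00 | 826875.00
semicircular end | 4329.51 | 172.28 | 52.50 | 745894.86 | 227299.14
Σ | 20079.51 |  |  | 1927144.86 | 1054174.14
x_c = 1927144.86 / 20079.51 = 95.98 mm
y_c = 1054174.14 / 20079.51 = 52.50 mm

x_c = 95.98 mm, y_c = 52.50 mm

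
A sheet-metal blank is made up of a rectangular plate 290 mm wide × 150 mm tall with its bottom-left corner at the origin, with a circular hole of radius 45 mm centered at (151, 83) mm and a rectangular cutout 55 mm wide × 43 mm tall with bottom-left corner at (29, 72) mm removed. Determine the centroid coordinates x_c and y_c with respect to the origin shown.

x_c = 149.92 mm, y_c = 72.28 mm

Part | A | x̄ᵢ | ȳᵢ | A·x̄ᵢ | A·ȳᵢ
plate | 43500.00 | 145.00 | 75.00 | 6307500.00 | 3262500.00
hole 1 | -6361.73 | 151.00 | 83.00 | -960620.49 | -528023.19
hole 2 | -2365.00 | 56.50 | 93.50 | -133622.50 | -221127.50
Σ | 34773.27 |  |  | 5213257.01 | 2513349.31
x_c = 5213257.01 / 34773.27 = 149.92 mm
y_c = 2513349.31 / 34773.27 = 72.28 mm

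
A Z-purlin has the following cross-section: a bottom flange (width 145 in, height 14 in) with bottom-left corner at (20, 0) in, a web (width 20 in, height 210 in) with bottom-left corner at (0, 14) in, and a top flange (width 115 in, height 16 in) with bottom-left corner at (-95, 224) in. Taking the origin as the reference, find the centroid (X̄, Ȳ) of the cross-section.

X̄ = 19.92 in, Ȳ = 116.59 in

bottom flange: A = 145 × 14 = 2030.00, centroid at (92.50, 7.00).
web: A = 20 × 210 = 4200.00, centroid at (10.00, 119.00).
top flange: A = 115 × 16 = 1840.00, centroid at (-37.50, 232.00).
ΣA = 8070.00 in²
ΣAX̄ = (2030.00)(92.50) + (4200.00)(10.00) + (1840.00)(-37.50) = 160775.00 in³
ΣAȲ = (2030.00)(7.00) + (4200.00)(119.00) + (1840.00)(232.00) = 940890.00 in³
X̄ = 160775.00 / 8070.00 = 19.92 in
Ȳ = 940890.00 / 8070.00 = 116.59 in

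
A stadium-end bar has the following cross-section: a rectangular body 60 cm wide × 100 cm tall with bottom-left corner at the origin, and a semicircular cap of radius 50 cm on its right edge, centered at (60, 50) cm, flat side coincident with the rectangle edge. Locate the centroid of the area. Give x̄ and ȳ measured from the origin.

Part | A | x̄ᵢ | ȳᵢ | A·x̄ᵢ | A·ȳᵢ
rectangular body | 6000.00 | 30.00 | 50.00 | 180000.00 | 300000.00
semicircular end | 3926.99 | 81.22 | 50.00 | 318952.78 | 196349.54
Σ | 9926.99 |  |  | 498952.78 | 496349.54
x̄ = 498952.78 / 9926.99 = 50.26 cm
ȳ = 496349.54 / 9926.99 = 50.00 cm

x̄ = 50.26 cm, ȳ = 50.00 cm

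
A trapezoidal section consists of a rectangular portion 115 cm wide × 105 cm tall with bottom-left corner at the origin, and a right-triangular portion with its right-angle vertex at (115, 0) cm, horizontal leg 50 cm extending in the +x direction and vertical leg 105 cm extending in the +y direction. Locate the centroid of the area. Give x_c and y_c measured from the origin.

rectangular portion: A = 115 × 105 = 12075.00, centroid at (57.50, 52.50).
triangular portion: A = ½·50·105 = 2625.00, centroid at (131.67, 35.00).
ΣA = 14700.00 cm²
ΣAx_c = (12075.00)(57.50) + (2625.00)(131.67) = 1039937.50 cm³
ΣAy_c = (12075.00)(52.50) + (2625.00)(35.00) = 725812.50 cm³
x_c = 1039937.50 / 14700.00 = 70.74 cm
y_c = 725812.50 / 14700.00 = 49.38 cm

x_c = 70.74 cm, y_c = 49.38 cm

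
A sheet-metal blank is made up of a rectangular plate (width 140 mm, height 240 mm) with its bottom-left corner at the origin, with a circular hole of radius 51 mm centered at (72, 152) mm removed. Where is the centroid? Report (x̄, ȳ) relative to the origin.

plate: A = 140 × 240 = 33600.00, centroid at (70.00, 120.00).
hole: A = −π·51² = -8171.28, centroid at (72.00, 152.00).
ΣA = 25428.72 mm², ΣAx̄ = 1763667.66 mm³, ΣAȳ = 2789965.06 mm³.
x̄ = 1763667.66/25428.72 = 69.36 mm; ȳ = 2789965.06/25428.72 = 109.72 mm.

x̄ = 69.36 mm, ȳ = 109.72 mm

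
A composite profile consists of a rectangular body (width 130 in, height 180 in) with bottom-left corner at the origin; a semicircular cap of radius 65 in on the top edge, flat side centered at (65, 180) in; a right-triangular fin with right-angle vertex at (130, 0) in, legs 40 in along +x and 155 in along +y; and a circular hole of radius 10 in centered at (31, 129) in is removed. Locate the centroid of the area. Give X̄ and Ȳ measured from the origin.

X̄ = 72.72 in, Ȳ = 109.78 in

rectangular body: A = 130 × 180 = 23400.00, centroid at (65.00, 90.00).
semicircular top: A = ½π·65² = 6636.61, centroid at (65.00, 207.59).
triangular fin: A = ½·40·155 = 3100.00, centroid at (143.33, 51.67).
hole: A = −π·10² = -314.16, centroid at (31.00, 129.00).
ΣA = 32822.46 in²
ΣAX̄ = (23400.00)(65.00) + (6636.61)(65.00) + (3100.00)(143.33) + (-314.16)(31.00) = 2386974.34 in³
ΣAȲ = (23400.00)(90.00) + (6636.61)(207.59) + (3100.00)(51.67) + (-314.16)(129.00) = 3603314.06 in³
X̄ = 2386974.34 / 32822.46 = 72.72 in
Ȳ = 3603314.06 / 32822.46 = 109.78 in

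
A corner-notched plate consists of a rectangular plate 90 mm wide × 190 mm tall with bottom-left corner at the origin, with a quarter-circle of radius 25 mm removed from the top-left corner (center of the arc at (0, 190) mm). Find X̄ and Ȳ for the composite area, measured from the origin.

plate: A = 90 × 190 = 17100.00, centroid at (45.00, 95.00).
removed quarter-circle: A = −¼π·25² = -490.87, centroid at (10.61, 179.39).
ΣA = 16609.13 mm², ΣAX̄ = 764291.67 mm³, ΣAȲ = 1536442.30 mm³.
X̄ = 764291.67/16609.13 = 46.02 mm; Ȳ = 1536442.30/16609.13 = 92.51 mm.

X̄ = 46.02 mm, Ȳ = 92.51 mm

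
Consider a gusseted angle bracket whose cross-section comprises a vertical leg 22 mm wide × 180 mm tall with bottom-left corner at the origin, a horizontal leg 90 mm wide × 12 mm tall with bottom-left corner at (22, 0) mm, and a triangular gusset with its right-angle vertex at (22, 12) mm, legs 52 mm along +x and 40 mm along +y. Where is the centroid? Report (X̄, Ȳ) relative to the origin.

X̄ = 25.79 mm, Ȳ = 64.02 mm

vertical leg: A = 22 × 180 = 3960.00, centroid at (11.00, 90.00).
horizontal leg: A = 90 × 12 = 1080.00, centroid at (67.00, 6.00).
gusset: A = ½·52·40 = 1040.00, centroid at (39.33, 25.33).
ΣA = 6080.00 mm², ΣAX̄ = 156826.67 mm³, ΣAȲ = 389226.67 mm³.
X̄ = 156826.67/6080.00 = 25.79 mm; Ȳ = 389226.67/6080.00 = 64.02 mm.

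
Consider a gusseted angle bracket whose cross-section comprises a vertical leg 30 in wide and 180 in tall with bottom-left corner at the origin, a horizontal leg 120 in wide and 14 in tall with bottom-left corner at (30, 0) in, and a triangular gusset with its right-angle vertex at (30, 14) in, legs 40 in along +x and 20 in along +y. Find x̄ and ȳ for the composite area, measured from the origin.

vertical leg: A = 30 × 180 = 5400.00, centroid at (15.00, 90.00).
horizontal leg: A = 120 × 14 = 1680.00, centroid at (90.00, 7.00).
gusset: A = ½·40·20 = 400.00, centroid at (43.33, 20.67).
ΣA = 7480.00 in², ΣAx̄ = 249533.33 in³, ΣAȳ = 506026.67 in³.
x̄ = 249533.33/7480.00 = 33.36 in; ȳ = 506026.67/7480.00 = 67.65 in.

x̄ = 33.36 in, ȳ = 67.65 in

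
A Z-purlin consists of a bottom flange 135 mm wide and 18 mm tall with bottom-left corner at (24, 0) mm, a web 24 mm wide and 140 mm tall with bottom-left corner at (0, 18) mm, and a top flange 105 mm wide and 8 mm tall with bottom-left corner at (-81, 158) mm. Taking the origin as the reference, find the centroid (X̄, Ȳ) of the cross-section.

X̄ = 36.01 mm, Ȳ = 68.42 mm

bottom flange: A = 135 × 18 = 2430.00, centroid at (91.50, 9.00).
web: A = 24 × 140 = 3360.00, centroid at (12.00, 88.00).
top flange: A = 105 × 8 = 840.00, centroid at (-28.50, 162.00).
ΣA = 6630.00 mm²
ΣAX̄ = (2430.00)(91.50) + (3360.00)(12.00) + (840.00)(-28.50) = 238725.00 mm³
ΣAȲ = (2430.00)(9.00) + (3360.00)(88.00) + (840.00)(162.00) = 453630.00 mm³
X̄ = 238725.00 / 6630.00 = 36.01 mm
Ȳ = 453630.00 / 6630.00 = 68.42 mm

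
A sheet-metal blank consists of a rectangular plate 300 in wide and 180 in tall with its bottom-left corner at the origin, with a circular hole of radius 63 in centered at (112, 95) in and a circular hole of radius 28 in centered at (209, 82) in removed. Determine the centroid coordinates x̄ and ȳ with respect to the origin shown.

x̄ = 158.41 in, ȳ = 88.91 in

Part | A | x̄ᵢ | ȳᵢ | A·x̄ᵢ | A·ȳᵢ
plate | 54000.00 | 150.00 | 90.00 | 8100000.00 | 4860000.00
hole 1 | -12468.98 | 112.00 | 95.00 | -1396525.90 | -1184553.22
hole 2 | -2463.01 | 209.00 | 82.00 | -514768.81 | -201966.71
Σ | 39068.01 |  |  | 6188705.30 | 3473480.07
x̄ = 6188705.30 / 39068.01 = 158.41 in
ȳ = 3473480.07 / 39068.01 = 88.91 in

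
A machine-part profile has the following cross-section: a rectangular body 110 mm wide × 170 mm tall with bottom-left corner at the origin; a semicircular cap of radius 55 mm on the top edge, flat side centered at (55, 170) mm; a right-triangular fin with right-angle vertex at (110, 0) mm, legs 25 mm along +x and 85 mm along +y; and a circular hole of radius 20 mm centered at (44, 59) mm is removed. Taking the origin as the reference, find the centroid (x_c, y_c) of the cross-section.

x_c = 58.49 mm, y_c = 105.95 mm

Part | A | x̄ᵢ | ȳᵢ | A·x̄ᵢ | A·ȳᵢ
rectangular body | 18700.00 | 55.00 | 85.00 | 1028500.00 | 1589500.00
semicircular top | 4751.66 | 55.00 | 193.34 | 261341.24 | 918698.68
triangular fin | 1062.50 | 118.33 | 28.33 | 125729.17 | 30104.17
hole | -1256.64 | 44.00 | 59.00 | -55292.03 | -74141.59
Σ | 23257.52 |  |  | 1360278.37 | 2464161.26
x_c = 1360278.37 / 23257.52 = 58.49 mm
y_c = 2464161.26 / 23257.52 = 105.95 mm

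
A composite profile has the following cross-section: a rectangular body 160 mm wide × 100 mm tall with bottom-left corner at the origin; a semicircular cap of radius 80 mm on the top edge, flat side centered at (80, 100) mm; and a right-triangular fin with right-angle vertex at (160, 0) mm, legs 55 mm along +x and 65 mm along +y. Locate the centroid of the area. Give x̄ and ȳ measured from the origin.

Part | A | x̄ᵢ | ȳᵢ | A·x̄ᵢ | A·ȳᵢ
rectangular body | 16000.00 | 80.00 | 50.00 | 1280000.00 | 800000.00
semicircular top | 10053.10 | 80.00 | 133.95 | 804247.72 | 1346642.98
triangular fin | 1787.50 | 178.33 | 21.67 | 318770.83 | 38729.17
Σ | 27840.60 |  |  | 2403018.55 | 2185372.15
x̄ = 2403018.55 / 27840.60 = 86.31 mm
ȳ = 2185372.15 / 27840.60 = 78.50 mm

x̄ = 86.31 mm, ȳ = 78.50 mm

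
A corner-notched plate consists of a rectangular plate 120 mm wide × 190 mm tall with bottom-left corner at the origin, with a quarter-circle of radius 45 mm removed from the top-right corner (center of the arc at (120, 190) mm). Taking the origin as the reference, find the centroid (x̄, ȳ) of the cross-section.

x̄ = 56.93 mm, ȳ = 89.31 mm

plate: A = 120 × 190 = 22800.00, centroid at (60.00, 95.00).
removed quarter-circle: A = −¼π·45² = -1590.43, centroid at (100.90, 170.90).
ΣA = 21209.57 mm², ΣAx̄ = 1207523.25 mm³, ΣAȳ = 1894193.06 mm³.
x̄ = 1207523.25/21209.57 = 56.93 mm; ȳ = 1894193.06/21209.57 = 89.31 mm.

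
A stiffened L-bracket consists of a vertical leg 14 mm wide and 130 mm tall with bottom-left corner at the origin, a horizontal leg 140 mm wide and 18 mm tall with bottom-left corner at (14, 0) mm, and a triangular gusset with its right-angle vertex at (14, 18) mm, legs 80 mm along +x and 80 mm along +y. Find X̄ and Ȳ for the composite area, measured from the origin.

vertical leg: A = 14 × 130 = 1820.00, centroid at (7.00, 65.00).
horizontal leg: A = 140 × 18 = 2520.00, centroid at (84.00, 9.00).
gusset: A = ½·80·80 = 3200.00, centroid at (40.67, 44.67).
ΣA = 7540.00 mm², ΣAX̄ = 354553.33 mm³, ΣAȲ = 283913.33 mm³.
X̄ = 354553.33/7540.00 = 47.02 mm; Ȳ = 283913.33/7540.00 = 37.65 mm.

X̄ = 47.02 mm, Ȳ = 37.65 mm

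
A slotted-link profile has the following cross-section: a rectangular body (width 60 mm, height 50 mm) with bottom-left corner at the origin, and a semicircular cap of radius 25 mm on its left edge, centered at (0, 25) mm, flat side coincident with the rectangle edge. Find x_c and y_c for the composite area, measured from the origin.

x_c = 19.99 mm, y_c = 25.00 mm

rectangular body: A = 60 × 50 = 3000.00, centroid at (30.00, 25.00).
semicircular end: A = ½π·25² = 981.75, centroid at (-10.61, 25.00).
ΣA = 3981.75 mm²
ΣAx_c = (3000.00)(30.00) + (981.75)(-10.61) = 79583.33 mm³
ΣAy_c = (3000.00)(25.00) + (981.75)(25.00) = 99543.69 mm³
x_c = 79583.33 / 3981.75 = 19.99 mm
y_c = 99543.69 / 3981.75 = 25.00 mm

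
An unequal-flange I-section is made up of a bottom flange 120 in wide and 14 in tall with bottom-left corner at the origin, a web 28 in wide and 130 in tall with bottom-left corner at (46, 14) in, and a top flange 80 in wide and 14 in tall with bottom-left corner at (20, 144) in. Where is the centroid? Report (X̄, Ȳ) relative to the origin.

Part | A | x̄ᵢ | ȳᵢ | A·x̄ᵢ | A·ȳᵢ
bottom flange | 1680.00 | 60.00 | 7.00 | 100800.00 | 11760.00
web | 3640.00 | 60.00 | 79.00 | 218400.00 | 287560.00
top flange | 1120.00 | 60.00 | 151.00 | 67200.00 | 169120.00
Σ | 6440.00 |  |  | 386400.00 | 468440.00
X̄ = 386400.00 / 6440.00 = 60.00 in
Ȳ = 468440.00 / 6440.00 = 72.74 in

X̄ = 60.00 in, Ȳ = 72.74 in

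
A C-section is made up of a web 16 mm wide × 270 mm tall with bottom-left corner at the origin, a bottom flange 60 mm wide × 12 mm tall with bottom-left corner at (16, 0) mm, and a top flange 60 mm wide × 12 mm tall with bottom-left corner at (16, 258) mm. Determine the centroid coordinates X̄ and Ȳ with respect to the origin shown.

X̄ = 17.50 mm, Ȳ = 135.00 mm

web: A = 16 × 270 = 4320.00, centroid at (8.00, 135.00).
bottom flange: A = 60 × 12 = 720.00, centroid at (46.00, 6.00).
top flange: A = 60 × 12 = 720.00, centroid at (46.00, 264.00).
ΣA = 5760.00 mm², ΣAX̄ = 100800.00 mm³, ΣAȲ = 777600.00 mm³.
X̄ = 100800.00/5760.00 = 17.50 mm; Ȳ = 777600.00/5760.00 = 135.00 mm.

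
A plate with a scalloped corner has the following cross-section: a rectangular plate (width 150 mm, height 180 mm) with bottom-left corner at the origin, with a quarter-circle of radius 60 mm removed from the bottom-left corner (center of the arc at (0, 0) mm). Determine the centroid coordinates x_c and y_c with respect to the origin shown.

plate: A = 150 × 180 = 27000.00, centroid at (75.00, 90.00).
removed quarter-circle: A = −¼π·60² = -2827.43, centroid at (25.46, 25.46).
ΣA = 24172.57 mm², ΣAx_c = 1953000.00 mm³, ΣAy_c = 2358000.00 mm³.
x_c = 1953000.00/24172.57 = 80.79 mm; y_c = 2358000.00/24172.57 = 97.55 mm.

x_c = 80.79 mm, y_c = 97.55 mm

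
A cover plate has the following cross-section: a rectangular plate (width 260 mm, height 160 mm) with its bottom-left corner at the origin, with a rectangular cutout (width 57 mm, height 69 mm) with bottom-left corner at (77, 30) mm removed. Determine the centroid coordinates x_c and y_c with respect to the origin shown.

plate: A = 260 × 160 = 41600.00, centroid at (130.00, 80.00).
hole: A = −(57 × 69) = -3933.00, centroid at (105.50, 64.50).
ΣA = 37667.00 mm², ΣAx_c = 4993068.50 mm³, ΣAy_c = 3074321.50 mm³.
x_c = 4993068.50/37667.00 = 132.56 mm; y_c = 3074321.50/37667.00 = 81.62 mm.

x_c = 132.56 mm, y_c = 81.62 mm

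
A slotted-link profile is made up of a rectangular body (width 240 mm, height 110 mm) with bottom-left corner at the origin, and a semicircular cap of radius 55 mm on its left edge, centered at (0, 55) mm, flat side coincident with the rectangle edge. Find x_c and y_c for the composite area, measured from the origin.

rectangular body: A = 240 × 110 = 26400.00, centroid at (120.00, 55.00).
semicircular end: A = ½π·55² = 4751.66, centroid at (-23.34, 55.00).
ΣA = 31151.66 mm²
ΣAx_c = (26400.00)(120.00) + (4751.66)(-23.34) = 3057083.33 mm³
ΣAy_c = (26400.00)(55.00) + (4751.66)(55.00) = 1713341.24 mm³
x_c = 3057083.33 / 31151.66 = 98.14 mm
y_c = 1713341.24 / 31151.66 = 55.00 mm

x_c = 98.14 mm, y_c = 55.00 mm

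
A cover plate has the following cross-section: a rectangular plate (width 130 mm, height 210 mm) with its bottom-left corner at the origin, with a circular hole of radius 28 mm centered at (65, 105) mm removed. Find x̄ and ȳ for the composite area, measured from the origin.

plate: A = 130 × 210 = 27300.00, centroid at (65.00, 105.00).
hole: A = −π·28² = -2463.01, centroid at (65.00, 105.00).
ΣA = 24836.99 mm², ΣAx̄ = 1614404.44 mm³, ΣAȳ = 2607884.09 mm³.
x̄ = 1614404.44/24836.99 = 65.00 mm; ȳ = 2607884.09/24836.99 = 105.00 mm.

x̄ = 65.00 mm, ȳ = 105.00 mm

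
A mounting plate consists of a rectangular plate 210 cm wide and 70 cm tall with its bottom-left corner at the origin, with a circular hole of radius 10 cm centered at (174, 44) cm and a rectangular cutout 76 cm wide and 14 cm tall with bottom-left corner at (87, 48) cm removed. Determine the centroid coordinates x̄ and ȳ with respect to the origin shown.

Part | A | x̄ᵢ | ȳᵢ | A·x̄ᵢ | A·ȳᵢ
plate | 14700.00 | 105.00 | 35.00 | 1543500.00 | 514500.00
hole 1 | -314.16 | 174.00 | 44.00 | -54663.71 | -13823.01
hole 2 | -1064.00 | 125.00 | 55.00 | -133000.00 | -58520.00
Σ | 13321.84 |  |  | 1355836.29 | 442156.99
x̄ = 1355836.29 / 13321.84 = 101.78 cm
ȳ = 442156.99 / 13321.84 = 33.19 cm

x̄ = 101.78 cm, ȳ = 33.19 cm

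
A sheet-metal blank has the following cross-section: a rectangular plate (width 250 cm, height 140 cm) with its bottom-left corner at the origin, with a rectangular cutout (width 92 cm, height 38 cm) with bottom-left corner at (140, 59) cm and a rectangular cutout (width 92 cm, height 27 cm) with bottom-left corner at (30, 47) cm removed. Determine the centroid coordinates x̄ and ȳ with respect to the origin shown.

x̄ = 121.85 cm, ȳ = 69.85 cm

plate: A = 250 × 140 = 35000.00, centroid at (125.00, 70.00).
hole 1: A = −(92 × 38) = -3496.00, centroid at (186.00, 78.00).
hole 2: A = −(92 × 27) = -2484.00, centroid at (76.00, 60.50).
ΣA = 29020.00 cm², ΣAx̄ = 3535960.00 cm³, ΣAȳ = 2027030.00 cm³.
x̄ = 3535960.00/29020.00 = 121.85 cm; ȳ = 2027030.00/29020.00 = 69.85 cm.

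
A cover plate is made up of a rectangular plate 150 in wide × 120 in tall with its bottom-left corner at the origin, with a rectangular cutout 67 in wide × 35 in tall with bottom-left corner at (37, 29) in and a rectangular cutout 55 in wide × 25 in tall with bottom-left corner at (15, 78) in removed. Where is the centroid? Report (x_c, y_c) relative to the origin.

plate: A = 150 × 120 = 18000.00, centroid at (75.00, 60.00).
hole 1: A = −(67 × 35) = -2345.00, centroid at (70.50, 46.50).
hole 2: A = −(55 × 25) = -1375.00, centroid at (42.50, 90.50).
ΣA = 14280.00 in²
ΣAx_c = (18000.00)(75.00) + (-2345.00)(70.50) + (-1375.00)(42.50) = 1126240.00 in³
ΣAy_c = (18000.00)(60.00) + (-2345.00)(46.50) + (-1375.00)(90.50) = 846520.00 in³
x_c = 1126240.00 / 14280.00 = 78.87 in
y_c = 846520.00 / 14280.00 = 59.28 in

x_c = 78.87 in, y_c = 59.28 in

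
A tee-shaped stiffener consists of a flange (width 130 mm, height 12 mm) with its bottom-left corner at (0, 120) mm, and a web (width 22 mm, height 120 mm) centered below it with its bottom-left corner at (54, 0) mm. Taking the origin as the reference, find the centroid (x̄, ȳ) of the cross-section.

x̄ = 65.00 mm, ȳ = 84.51 mm

web: A = 22 × 120 = 2640.00, centroid at (65.00, 60.00).
flange: A = 130 × 12 = 1560.00, centroid at (65.00, 126.00).
ΣA = 4200.00 mm², ΣAx̄ = 273000.00 mm³, ΣAȳ = 354960.00 mm³.
x̄ = 273000.00/4200.00 = 65.00 mm; ȳ = 354960.00/4200.00 = 84.51 mm.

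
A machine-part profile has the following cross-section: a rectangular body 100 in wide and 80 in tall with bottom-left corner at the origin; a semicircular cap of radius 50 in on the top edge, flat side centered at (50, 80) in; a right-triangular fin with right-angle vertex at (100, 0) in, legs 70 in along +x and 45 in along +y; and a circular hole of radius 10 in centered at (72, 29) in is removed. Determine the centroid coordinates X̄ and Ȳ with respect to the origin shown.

rectangular body: A = 100 × 80 = 8000.00, centroid at (50.00, 40.00).
semicircular top: A = ½π·50² = 3926.99, centroid at (50.00, 101.22).
triangular fin: A = ½·70·45 = 1575.00, centroid at (123.33, 15.00).
hole: A = −π·10² = -314.16, centroid at (72.00, 29.00).
ΣA = 13187.83 in², ΣAX̄ = 767980.07 in³, ΣAȲ = 732006.98 in³.
X̄ = 767980.07/13187.83 = 58.23 in; Ȳ = 732006.98/13187.83 = 55.51 in.

X̄ = 58.23 in, Ȳ = 55.51 in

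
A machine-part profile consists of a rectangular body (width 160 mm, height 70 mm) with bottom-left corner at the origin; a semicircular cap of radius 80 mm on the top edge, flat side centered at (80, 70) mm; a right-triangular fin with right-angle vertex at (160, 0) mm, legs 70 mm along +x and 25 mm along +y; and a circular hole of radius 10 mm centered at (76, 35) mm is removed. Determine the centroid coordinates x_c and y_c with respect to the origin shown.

rectangular body: A = 160 × 70 = 11200.00, centroid at (80.00, 35.00).
semicircular top: A = ½π·80² = 10053.10, centroid at (80.00, 103.95).
triangular fin: A = ½·70·25 = 875.00, centroid at (183.33, 8.33).
hole: A = −π·10² = -314.16, centroid at (76.00, 35.00).
ΣA = 21813.94 mm², ΣAx_c = 1836788.28 mm³, ΣAy_c = 1433346.18 mm³.
x_c = 1836788.28/21813.94 = 84.20 mm; y_c = 1433346.18/21813.94 = 65.71 mm.

x_c = 84.20 mm, y_c = 65.71 mm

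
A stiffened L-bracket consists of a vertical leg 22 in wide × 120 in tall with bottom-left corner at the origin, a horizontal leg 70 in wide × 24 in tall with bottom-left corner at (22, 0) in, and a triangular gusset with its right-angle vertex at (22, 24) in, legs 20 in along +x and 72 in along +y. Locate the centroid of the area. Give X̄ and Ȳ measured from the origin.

X̄ = 28.86 in, Ȳ = 42.29 in

vertical leg: A = 22 × 120 = 2640.00, centroid at (11.00, 60.00).
horizontal leg: A = 70 × 24 = 1680.00, centroid at (57.00, 12.00).
gusset: A = ½·20·72 = 720.00, centroid at (28.67, 48.00).
ΣA = 5040.00 in²
ΣAX̄ = (2640.00)(11.00) + (1680.00)(57.00) + (720.00)(28.67) = 145440.00 in³
ΣAȲ = (2640.00)(60.00) + (1680.00)(12.00) + (720.00)(48.00) = 213120.00 in³
X̄ = 145440.00 / 5040.00 = 28.86 in
Ȳ = 213120.00 / 5040.00 = 42.29 in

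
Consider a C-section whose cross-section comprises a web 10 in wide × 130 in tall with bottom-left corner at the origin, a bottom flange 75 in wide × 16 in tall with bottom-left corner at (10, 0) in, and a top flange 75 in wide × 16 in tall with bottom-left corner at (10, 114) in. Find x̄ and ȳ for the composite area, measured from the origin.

x̄ = 32.57 in, ȳ = 65.00 in

web: A = 10 × 130 = 1300.00, centroid at (5.00, 65.00).
bottom flange: A = 75 × 16 = 1200.00, centroid at (47.50, 8.00).
top flange: A = 75 × 16 = 1200.00, centroid at (47.50, 122.00).
ΣA = 3700.00 in², ΣAx̄ = 120500.00 in³, ΣAȳ = 240500.00 in³.
x̄ = 120500.00/3700.00 = 32.57 in; ȳ = 240500.00/3700.00 = 65.00 in.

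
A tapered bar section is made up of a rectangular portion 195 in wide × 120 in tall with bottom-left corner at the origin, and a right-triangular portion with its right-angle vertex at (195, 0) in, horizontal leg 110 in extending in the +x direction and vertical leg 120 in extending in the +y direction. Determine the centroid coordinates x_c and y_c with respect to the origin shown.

x_c = 127.02 in, y_c = 55.60 in

Part | A | x̄ᵢ | ȳᵢ | A·x̄ᵢ | A·ȳᵢ
rectangular portion | 23400.00 | 97.50 | 60.00 | 2281500.00 | 1404000.00
triangular portion | 6600.00 | 231.67 | 40.00 | 1529000.00 | 264000.00
Σ | 30000.00 |  |  | 3810500.00 | 1668000.00
x_c = 3810500.00 / 30000.00 = 127.02 in
y_c = 1668000.00 / 30000.00 = 55.60 in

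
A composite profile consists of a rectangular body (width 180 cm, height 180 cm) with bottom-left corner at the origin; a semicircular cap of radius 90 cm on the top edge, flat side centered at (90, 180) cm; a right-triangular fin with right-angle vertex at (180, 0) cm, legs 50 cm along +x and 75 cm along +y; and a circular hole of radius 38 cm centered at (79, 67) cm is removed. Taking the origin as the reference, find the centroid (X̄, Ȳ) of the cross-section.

rectangular body: A = 180 × 180 = 32400.00, centroid at (90.00, 90.00).
semicircular top: A = ½π·90² = 12723.45, centroid at (90.00, 218.20).
triangular fin: A = ½·50·75 = 1875.00, centroid at (196.67, 25.00).
hole: A = −π·38² = -4536.46, centroid at (79.00, 67.00).
ΣA = 42461.99 cm²
ΣAX̄ = (32400.00)(90.00) + (12723.45)(90.00) + (1875.00)(196.67) + (-4536.46)(79.00) = 4071480.20 cm³
ΣAȲ = (32400.00)(90.00) + (12723.45)(218.20) + (1875.00)(25.00) + (-4536.46)(67.00) = 5435153.24 cm³
X̄ = 4071480.20 / 42461.99 = 95.89 cm
Ȳ = 5435153.24 / 42461.99 = 128.00 cm

X̄ = 95.89 cm, Ȳ = 128.00 cm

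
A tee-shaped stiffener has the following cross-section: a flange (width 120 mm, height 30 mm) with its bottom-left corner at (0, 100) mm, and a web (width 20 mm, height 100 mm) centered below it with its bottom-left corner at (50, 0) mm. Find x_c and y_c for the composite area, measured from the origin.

web: A = 20 × 100 = 2000.00, centroid at (60.00, 50.00).
flange: A = 120 × 30 = 3600.00, centroid at (60.00, 115.00).
ΣA = 5600.00 mm²
ΣAx_c = (2000.00)(60.00) + (3600.00)(60.00) = 336000.00 mm³
ΣAy_c = (2000.00)(50.00) + (3600.00)(115.00) = 514000.00 mm³
x_c = 336000.00 / 5600.00 = 60.00 mm
y_c = 514000.00 / 5600.00 = 91.79 mm

x_c = 60.00 mm, y_c = 91.79 mm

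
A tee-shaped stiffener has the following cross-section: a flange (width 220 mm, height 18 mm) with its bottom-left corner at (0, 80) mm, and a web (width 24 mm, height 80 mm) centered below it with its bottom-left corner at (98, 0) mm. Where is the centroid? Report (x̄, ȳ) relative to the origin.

Part | A | x̄ᵢ | ȳᵢ | A·x̄ᵢ | A·ȳᵢ
web | 1920.00 | 110.00 | 40.00 | 211200.00 | 76800.00
flange | 3960.00 | 110.00 | 89.00 | 435600.00 | 352440.00
Σ | 5880.00 |  |  | 646800.00 | 429240.00
x̄ = 646800.00 / 5880.00 = 110.00 mm
ȳ = 429240.00 / 5880.00 = 73.00 mm

x̄ = 110.00 mm, ȳ = 73.00 mm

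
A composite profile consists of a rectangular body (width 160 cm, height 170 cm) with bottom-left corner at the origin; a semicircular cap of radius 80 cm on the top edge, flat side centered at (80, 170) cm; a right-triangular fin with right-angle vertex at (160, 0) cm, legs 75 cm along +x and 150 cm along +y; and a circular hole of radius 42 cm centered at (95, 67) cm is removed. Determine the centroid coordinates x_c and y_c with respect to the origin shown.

x_c = 93.59 cm, y_c = 114.43 cm

Part | A | x̄ᵢ | ȳᵢ | A·x̄ᵢ | A·ȳᵢ
rectangular body | 27200.00 | 80.00 | 85.00 | 2176000.00 | 2312000.00
semicircular top | 10053.10 | 80.00 | 203.95 | 804247.72 | 2050359.74
triangular fin | 5625.00 | 185.00 | 50.00 | 1040625.00 | 281250.00
hole | -5541.77 | 95.00 | 67.00 | -526468.10 | -371298.55
Σ | 37336.33 |  |  | 3494404.62 | 4272311.18
x_c = 3494404.62 / 37336.33 = 93.59 cm
y_c = 4272311.18 / 37336.33 = 114.43 cm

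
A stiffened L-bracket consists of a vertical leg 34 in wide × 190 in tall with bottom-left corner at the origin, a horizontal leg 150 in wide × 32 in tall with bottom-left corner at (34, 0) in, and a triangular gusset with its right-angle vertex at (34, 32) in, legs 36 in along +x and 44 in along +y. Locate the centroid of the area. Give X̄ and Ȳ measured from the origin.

X̄ = 55.55 in, Ȳ = 60.36 in

vertical leg: A = 34 × 190 = 6460.00, centroid at (17.00, 95.00).
horizontal leg: A = 150 × 32 = 4800.00, centroid at (109.00, 16.00).
gusset: A = ½·36·44 = 792.00, centroid at (46.00, 46.67).
ΣA = 12052.00 in², ΣAX̄ = 669452.00 in³, ΣAȲ = 727460.00 in³.
X̄ = 669452.00/12052.00 = 55.55 in; Ȳ = 727460.00/12052.00 = 60.36 in.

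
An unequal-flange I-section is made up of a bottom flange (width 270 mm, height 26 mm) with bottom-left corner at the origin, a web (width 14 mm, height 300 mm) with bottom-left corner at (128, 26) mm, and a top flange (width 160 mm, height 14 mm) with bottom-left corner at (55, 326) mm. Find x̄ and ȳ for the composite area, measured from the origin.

bottom flange: A = 270 × 26 = 7020.00, centroid at (135.00, 13.00).
web: A = 14 × 300 = 4200.00, centroid at (135.00, 176.00).
top flange: A = 160 × 14 = 2240.00, centroid at (135.00, 333.00).
ΣA = 13460.00 mm²
ΣAx̄ = (7020.00)(135.00) + (4200.00)(135.00) + (2240.00)(135.00) = 1817100.00 mm³
ΣAȳ = (7020.00)(13.00) + (4200.00)(176.00) + (2240.00)(333.00) = 1576380.00 mm³
x̄ = 1817100.00 / 13460.00 = 135.00 mm
ȳ = 1576380.00 / 13460.00 = 117.12 mm

x̄ = 135.00 mm, ȳ = 117.12 mm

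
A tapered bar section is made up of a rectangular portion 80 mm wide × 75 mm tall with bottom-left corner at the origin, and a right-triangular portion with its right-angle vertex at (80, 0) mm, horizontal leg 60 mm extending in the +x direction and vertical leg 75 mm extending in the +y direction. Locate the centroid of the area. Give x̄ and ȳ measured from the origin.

x̄ = 56.36 mm, ȳ = 34.09 mm

rectangular portion: A = 80 × 75 = 6000.00, centroid at (40.00, 37.50).
triangular portion: A = ½·60·75 = 2250.00, centroid at (100.00, 25.00).
ΣA = 8250.00 mm², ΣAx̄ = 465000.00 mm³, ΣAȳ = 281250.00 mm³.
x̄ = 465000.00/8250.00 = 56.36 mm; ȳ = 281250.00/8250.00 = 34.09 mm.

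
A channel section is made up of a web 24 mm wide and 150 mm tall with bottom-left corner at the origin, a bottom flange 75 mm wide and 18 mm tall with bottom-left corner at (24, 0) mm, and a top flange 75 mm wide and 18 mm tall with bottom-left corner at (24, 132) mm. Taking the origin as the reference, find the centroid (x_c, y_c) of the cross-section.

x_c = 33.21 mm, y_c = 75.00 mm

Part | A | x̄ᵢ | ȳᵢ | A·x̄ᵢ | A·ȳᵢ
web | 3600.00 | 12.00 | 75.00 | 43200.00 | 270000.00
bottom flange | 1350.00 | 61.50 | 9.00 | 83025.00 | 12150.00
top flange | 1350.00 | 61.50 | 141.00 | 83025.00 | 190350.00
Σ | 6300.00 |  |  | 209250.00 | 472500.00
x_c = 209250.00 / 6300.00 = 33.21 mm
y_c = 472500.00 / 6300.00 = 75.00 mm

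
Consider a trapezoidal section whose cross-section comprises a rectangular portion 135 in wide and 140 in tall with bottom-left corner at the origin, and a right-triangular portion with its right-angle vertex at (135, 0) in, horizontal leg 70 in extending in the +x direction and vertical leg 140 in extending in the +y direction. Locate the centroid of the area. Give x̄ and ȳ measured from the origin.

x̄ = 86.20 in, ȳ = 65.20 in

rectangular portion: A = 135 × 140 = 18900.00, centroid at (67.50, 70.00).
triangular portion: A = ½·70·140 = 4900.00, centroid at (158.33, 46.67).
ΣA = 23800.00 in²
ΣAx̄ = (18900.00)(67.50) + (4900.00)(158.33) = 2051583.33 in³
ΣAȳ = (18900.00)(70.00) + (4900.00)(46.67) = 1551666.67 in³
x̄ = 2051583.33 / 23800.00 = 86.20 in
ȳ = 1551666.67 / 23800.00 = 65.20 in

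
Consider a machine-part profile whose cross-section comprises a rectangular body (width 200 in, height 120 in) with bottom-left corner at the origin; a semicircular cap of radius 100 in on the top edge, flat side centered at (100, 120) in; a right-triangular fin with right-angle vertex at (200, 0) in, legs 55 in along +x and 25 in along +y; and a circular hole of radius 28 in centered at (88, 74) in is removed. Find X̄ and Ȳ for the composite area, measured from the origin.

Part | A | x̄ᵢ | ȳᵢ | A·x̄ᵢ | A·ȳᵢ
rectangular body | 24000.00 | 100.00 | 60.00 | 2400000.00 | 1440000.00
semicircular top | 15707.96 | 100.00 | 162.44 | 1570796.33 | 2551622.26
triangular fin | 687.50 | 218.33 | 8.33 | 150104.17 | 5729.17
hole | -2463.01 | 88.00 | 74.00 | -216744.76 | -182262.64
Σ | 37932.45 |  |  | 3904155.73 | 3815088.79
X̄ = 3904155.73 / 37932.45 = 102.92 in
Ȳ = 3815088.79 / 37932.45 = 100.58 in

X̄ = 102.92 in, Ȳ = 100.58 in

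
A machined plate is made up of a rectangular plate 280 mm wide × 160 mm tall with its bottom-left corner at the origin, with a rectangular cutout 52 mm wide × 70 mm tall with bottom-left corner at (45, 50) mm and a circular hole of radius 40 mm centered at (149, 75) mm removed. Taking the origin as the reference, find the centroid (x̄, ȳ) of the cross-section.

Part | A | x̄ᵢ | ȳᵢ | A·x̄ᵢ | A·ȳᵢ
plate | 44800.00 | 140.00 | 80.00 | 6272000.00 | 3584000.00
hole 1 | -3640.00 | 71.00 | 85.00 | -258440.00 | -309400.00
hole 2 | -5026.55 | 149.00 | 75.00 | -748955.69 | -376991.12
Σ | 36133.45 |  |  | 5264604.31 | 2897608.88
x̄ = 5264604.31 / 36133.45 = 145.70 mm
ȳ = 2897608.88 / 36133.45 = 80.19 mm

x̄ = 145.70 mm, ȳ = 80.19 mm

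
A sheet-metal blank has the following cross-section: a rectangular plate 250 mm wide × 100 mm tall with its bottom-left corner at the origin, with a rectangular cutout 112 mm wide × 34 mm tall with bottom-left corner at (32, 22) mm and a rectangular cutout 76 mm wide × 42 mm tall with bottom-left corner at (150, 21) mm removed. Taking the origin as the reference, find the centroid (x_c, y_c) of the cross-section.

Part | A | x̄ᵢ | ȳᵢ | A·x̄ᵢ | A·ȳᵢ
plate | 25000.00 | 125.00 | 50.00 | 3125000.00 | 1250000.00
hole 1 | -3808.00 | 88.00 | 39.00 | -335104.00 | -148512.00
hole 2 | -3192.00 | 188.00 | 42.00 | -600096.00 | -134064.00
Σ | 18000.00 |  |  | 2189800.00 | 967424.00
x_c = 2189800.00 / 18000.00 = 121.66 mm
y_c = 967424.00 / 18000.00 = 53.75 mm

x_c = 121.66 mm, y_c = 53.75 mm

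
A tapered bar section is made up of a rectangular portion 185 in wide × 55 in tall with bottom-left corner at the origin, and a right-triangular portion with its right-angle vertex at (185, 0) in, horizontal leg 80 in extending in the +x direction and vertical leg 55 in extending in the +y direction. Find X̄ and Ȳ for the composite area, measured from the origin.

X̄ = 113.69 in, Ȳ = 25.87 in

rectangular portion: A = 185 × 55 = 10175.00, centroid at (92.50, 27.50).
triangular portion: A = ½·80·55 = 2200.00, centroid at (211.67, 18.33).
ΣA = 12375.00 in²
ΣAX̄ = (10175.00)(92.50) + (2200.00)(211.67) = 1406854.17 in³
ΣAȲ = (10175.00)(27.50) + (2200.00)(18.33) = 320145.83 in³
X̄ = 1406854.17 / 12375.00 = 113.69 in
Ȳ = 320145.83 / 12375.00 = 25.87 in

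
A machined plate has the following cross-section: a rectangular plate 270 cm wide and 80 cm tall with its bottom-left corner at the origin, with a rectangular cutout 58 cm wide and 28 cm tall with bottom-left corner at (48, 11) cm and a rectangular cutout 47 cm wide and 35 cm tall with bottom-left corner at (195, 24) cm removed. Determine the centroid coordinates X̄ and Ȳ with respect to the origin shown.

plate: A = 270 × 80 = 21600.00, centroid at (135.00, 40.00).
hole 1: A = −(58 × 28) = -1624.00, centroid at (77.00, 25.00).
hole 2: A = −(47 × 35) = -1645.00, centroid at (218.50, 41.50).
ΣA = 18331.00 cm², ΣAX̄ = 2431519.50 cm³, ΣAȲ = 755132.50 cm³.
X̄ = 2431519.50/18331.00 = 132.65 cm; Ȳ = 755132.50/18331.00 = 41.19 cm.

X̄ = 132.65 cm, Ȳ = 41.19 cm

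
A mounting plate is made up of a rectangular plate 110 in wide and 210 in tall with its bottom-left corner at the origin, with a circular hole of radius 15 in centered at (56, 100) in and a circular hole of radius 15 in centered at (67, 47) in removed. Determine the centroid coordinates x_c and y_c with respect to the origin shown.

plate: A = 110 × 210 = 23100.00, centroid at (55.00, 105.00).
hole 1: A = −π·15² = -706.86, centroid at (56.00, 100.00).
hole 2: A = −π·15² = -706.86, centroid at (67.00, 47.00).
ΣA = 21686.28 in²
ΣAx_c = (23100.00)(55.00) + (-706.86)(56.00) + (-706.86)(67.00) = 1183556.42 in³
ΣAy_c = (23100.00)(105.00) + (-706.86)(100.00) + (-706.86)(47.00) = 2321591.82 in³
x_c = 1183556.42 / 21686.28 = 54.58 in
y_c = 2321591.82 / 21686.28 = 107.05 in

x_c = 54.58 in, y_c = 107.05 in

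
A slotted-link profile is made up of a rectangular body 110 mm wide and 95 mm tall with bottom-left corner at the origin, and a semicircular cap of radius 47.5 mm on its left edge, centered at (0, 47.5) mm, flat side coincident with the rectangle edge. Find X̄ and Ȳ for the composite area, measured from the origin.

X̄ = 35.97 mm, Ȳ = 47.50 mm

rectangular body: A = 110 × 95 = 10450.00, centroid at (55.00, 47.50).
semicircular end: A = ½π·47.5² = 3544.11, centroid at (-20.16, 47.50).
ΣA = 13994.11 mm², ΣAX̄ = 503302.08 mm³, ΣAȲ = 664720.19 mm³.
X̄ = 503302.08/13994.11 = 35.97 mm; Ȳ = 664720.19/13994.11 = 47.50 mm.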